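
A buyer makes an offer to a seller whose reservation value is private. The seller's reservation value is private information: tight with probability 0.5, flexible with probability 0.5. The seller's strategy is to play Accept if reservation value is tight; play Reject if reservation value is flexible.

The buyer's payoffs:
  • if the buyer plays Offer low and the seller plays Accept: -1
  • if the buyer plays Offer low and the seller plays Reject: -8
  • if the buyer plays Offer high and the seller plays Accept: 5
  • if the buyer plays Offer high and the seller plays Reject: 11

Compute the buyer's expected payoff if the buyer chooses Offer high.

Take the expectation over the seller's reservation value, weighting each type's action by its prior probability.
E[Offer high] = 0.5·5 + 0.5·11 = 2.5 + 5.5 = 8

8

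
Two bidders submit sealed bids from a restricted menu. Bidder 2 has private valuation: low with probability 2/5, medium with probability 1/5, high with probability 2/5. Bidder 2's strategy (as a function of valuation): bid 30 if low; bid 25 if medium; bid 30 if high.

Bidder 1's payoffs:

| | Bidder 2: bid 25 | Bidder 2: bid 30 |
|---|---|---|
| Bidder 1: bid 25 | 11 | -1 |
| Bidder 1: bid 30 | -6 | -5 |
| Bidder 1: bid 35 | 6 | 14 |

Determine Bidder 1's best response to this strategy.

Compute Bidder 1's expected payoff for each action, taking the expectation over Bidder 2's type.
E[bid 25] = 2/5·(-1) + 1/5·(11) + 2/5·(-1) = 7/5
E[bid 30] = 2/5·(-5) + 1/5·(-6) + 2/5·(-5) = -26/5
E[bid 35] = 2/5·(14) + 1/5·(6) + 2/5·(14) = 62/5
Best response: bid 35 (62/5 is the largest).

bid 35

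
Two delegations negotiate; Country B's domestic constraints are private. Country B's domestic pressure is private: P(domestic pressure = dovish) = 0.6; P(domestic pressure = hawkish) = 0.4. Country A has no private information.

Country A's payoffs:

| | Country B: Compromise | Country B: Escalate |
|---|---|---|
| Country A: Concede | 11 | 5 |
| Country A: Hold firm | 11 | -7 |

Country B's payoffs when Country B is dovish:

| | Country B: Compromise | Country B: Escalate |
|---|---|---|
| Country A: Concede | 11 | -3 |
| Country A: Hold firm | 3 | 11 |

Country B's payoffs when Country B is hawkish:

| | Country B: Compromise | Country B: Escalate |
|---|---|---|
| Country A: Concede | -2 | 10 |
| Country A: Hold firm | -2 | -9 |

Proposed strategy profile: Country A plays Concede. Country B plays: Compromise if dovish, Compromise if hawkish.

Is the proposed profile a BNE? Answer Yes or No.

No

A profile is a BNE iff every type of every player is best-responding given beliefs about the other side.
Country A plays Concede: E[Concede] = 0.6·(11) + 0.4·(11) = 11; E[Hold firm] = 11. Best-responding. ✓
Country B (domestic pressure dovish), facing Concede: Compromise gives 11, Escalate gives -3. Proposed Compromise is best. ✓
Country B (domestic pressure hawkish), facing Concede: Compromise gives -2, Escalate gives 10. Proposed Compromise is not best — profitable deviation exists. ✗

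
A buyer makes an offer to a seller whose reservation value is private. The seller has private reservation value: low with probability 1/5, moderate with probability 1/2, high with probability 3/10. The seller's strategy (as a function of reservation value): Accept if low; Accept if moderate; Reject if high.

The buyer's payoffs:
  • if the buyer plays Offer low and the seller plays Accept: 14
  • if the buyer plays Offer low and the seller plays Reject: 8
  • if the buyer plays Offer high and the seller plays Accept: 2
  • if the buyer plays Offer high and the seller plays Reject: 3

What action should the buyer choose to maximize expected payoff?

Offer low

E[Offer low] = 1/5·(14) + 1/2·(14) + 3/10·(8) = 61/5
E[Offer high] = 1/5·(2) + 1/2·(2) + 3/10·(3) = 23/10
Best response: Offer low (61/5 is the largest).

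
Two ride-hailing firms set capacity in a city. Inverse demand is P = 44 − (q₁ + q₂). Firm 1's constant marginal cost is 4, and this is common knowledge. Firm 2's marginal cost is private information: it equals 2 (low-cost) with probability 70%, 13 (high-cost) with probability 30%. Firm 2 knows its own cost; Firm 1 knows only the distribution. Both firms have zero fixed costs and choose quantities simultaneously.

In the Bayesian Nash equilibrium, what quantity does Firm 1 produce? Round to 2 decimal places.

Each type of Firm 2 best-responds to q₁; Firm 1 best-responds to the expected q₂ over Firm 2's types.
Firm 2 with cost c maximizes (44 − (q₁+q₂) − c)·q₂, giving q₂(c) = (44 − c − q₁)/2.
E[c₂] = 0.7·2 + 0.3·13 = 5.3
Firm 1's FOC against E[q₂] yields q₁ = (44 − 2·4 + E[c₂])/3 = (44 − 8 + 5.3)/3 = 13.7667.

13.77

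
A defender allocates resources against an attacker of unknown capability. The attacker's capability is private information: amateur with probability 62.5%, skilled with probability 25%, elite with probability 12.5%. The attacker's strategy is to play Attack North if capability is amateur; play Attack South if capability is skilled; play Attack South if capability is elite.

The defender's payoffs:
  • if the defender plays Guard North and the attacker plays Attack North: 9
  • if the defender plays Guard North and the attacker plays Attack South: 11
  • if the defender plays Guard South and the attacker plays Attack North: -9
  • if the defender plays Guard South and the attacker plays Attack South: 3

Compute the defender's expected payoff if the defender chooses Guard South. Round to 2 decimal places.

Take the expectation over the attacker's capability, weighting each type's action by its prior probability.
E[Guard South] = 0.625·(-9) + 0.25·3 + 0.125·3 = (-5.625) + 0.75 + 0.375 = -4.5

-4.50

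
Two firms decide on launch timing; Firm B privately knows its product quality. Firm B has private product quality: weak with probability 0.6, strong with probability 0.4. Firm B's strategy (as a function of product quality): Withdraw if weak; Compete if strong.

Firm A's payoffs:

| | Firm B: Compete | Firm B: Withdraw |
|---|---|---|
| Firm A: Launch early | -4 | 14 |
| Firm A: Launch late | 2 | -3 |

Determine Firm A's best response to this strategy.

E[Launch early] = 0.6·(14) + 0.4·(-4) = 6.8
E[Launch late] = 0.6·(-3) + 0.4·(2) = -1
Best response: Launch early (6.8 is the largest).

Launch early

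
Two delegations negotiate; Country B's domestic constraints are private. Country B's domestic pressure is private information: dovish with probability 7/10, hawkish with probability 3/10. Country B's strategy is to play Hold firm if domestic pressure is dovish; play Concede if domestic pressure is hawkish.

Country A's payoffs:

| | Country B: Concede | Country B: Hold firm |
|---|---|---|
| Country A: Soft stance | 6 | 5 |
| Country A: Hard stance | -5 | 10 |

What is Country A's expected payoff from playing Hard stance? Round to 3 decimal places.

5.500

Take the expectation over Country B's domestic pressure, weighting each type's action by its prior probability.
E[Hard stance] = 7/10·10 + 3/10·(-5) = 7 + (-3/2) = 11/2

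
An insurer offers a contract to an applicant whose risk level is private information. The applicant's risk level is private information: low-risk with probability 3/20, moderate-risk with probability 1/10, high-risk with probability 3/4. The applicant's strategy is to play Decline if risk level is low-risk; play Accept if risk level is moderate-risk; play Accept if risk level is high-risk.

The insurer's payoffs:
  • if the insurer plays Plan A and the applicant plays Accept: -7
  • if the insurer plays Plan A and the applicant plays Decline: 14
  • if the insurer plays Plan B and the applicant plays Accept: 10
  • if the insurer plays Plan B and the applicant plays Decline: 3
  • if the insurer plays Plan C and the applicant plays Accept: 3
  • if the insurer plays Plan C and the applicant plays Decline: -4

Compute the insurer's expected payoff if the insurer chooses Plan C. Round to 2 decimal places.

1.95

E[Plan C] = 3/20·(-4) + 1/10·3 + 3/4·3 = (-3/5) + 3/10 + 9/4 = 39/20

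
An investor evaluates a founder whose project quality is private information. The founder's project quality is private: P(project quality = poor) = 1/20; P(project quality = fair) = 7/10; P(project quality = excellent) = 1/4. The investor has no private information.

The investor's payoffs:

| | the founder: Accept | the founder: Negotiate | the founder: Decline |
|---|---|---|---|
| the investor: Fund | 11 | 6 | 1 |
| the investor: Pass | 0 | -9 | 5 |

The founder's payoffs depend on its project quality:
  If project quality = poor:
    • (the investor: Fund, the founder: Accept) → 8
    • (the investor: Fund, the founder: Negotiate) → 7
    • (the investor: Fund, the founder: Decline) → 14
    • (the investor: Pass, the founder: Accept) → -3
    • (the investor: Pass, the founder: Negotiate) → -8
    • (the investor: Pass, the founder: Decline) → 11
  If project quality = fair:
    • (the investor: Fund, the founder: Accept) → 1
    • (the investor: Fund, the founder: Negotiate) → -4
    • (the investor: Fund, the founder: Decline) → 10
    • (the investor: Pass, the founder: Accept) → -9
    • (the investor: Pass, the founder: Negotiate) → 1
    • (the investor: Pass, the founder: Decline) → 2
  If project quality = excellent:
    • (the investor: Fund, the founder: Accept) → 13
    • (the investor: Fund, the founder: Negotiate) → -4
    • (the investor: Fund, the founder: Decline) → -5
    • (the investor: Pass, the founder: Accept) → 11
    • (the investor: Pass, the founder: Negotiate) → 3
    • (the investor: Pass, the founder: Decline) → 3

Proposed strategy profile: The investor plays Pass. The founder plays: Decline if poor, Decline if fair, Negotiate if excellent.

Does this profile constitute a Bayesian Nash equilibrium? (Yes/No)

No

A profile is a BNE iff every type of every player is best-responding given beliefs about the other side.
The investor plays Pass: E[Pass] = 1/20·(5) + 7/10·(5) + 1/4·(-9) = 3/2; E[Fund] = 9/4. Not best-responding. ✗
The founder (project quality poor), facing Pass: Accept gives -3, Negotiate gives -8, Decline gives 11. Proposed Decline is best. ✓
The founder (project quality fair), facing Pass: Accept gives -9, Negotiate gives 1, Decline gives 2. Proposed Decline is best. ✓
The founder (project quality excellent), facing Pass: Accept gives 11, Negotiate gives 3, Decline gives 3. Proposed Negotiate is not best — profitable deviation exists. ✗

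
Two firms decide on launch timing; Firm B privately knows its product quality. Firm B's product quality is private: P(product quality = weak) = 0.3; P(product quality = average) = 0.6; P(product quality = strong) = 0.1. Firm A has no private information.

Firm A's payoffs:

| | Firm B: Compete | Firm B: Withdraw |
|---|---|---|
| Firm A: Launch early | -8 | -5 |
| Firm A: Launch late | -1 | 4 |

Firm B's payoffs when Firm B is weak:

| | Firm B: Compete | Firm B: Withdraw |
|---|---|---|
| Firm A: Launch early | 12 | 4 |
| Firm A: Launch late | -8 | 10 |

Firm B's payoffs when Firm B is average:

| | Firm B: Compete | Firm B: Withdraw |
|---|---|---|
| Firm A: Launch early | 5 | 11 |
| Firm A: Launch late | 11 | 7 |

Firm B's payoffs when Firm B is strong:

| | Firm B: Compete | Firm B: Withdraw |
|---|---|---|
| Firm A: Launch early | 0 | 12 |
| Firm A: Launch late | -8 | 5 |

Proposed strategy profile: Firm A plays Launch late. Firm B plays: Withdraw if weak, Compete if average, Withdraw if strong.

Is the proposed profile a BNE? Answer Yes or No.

Yes

Firm A plays Launch late: E[Launch late] = 0.3·(4) + 0.6·(-1) + 0.1·(4) = 1; E[Launch early] = -6.8. Best-responding. ✓
Firm B (product quality weak), facing Launch late: Compete gives -8, Withdraw gives 10. Proposed Withdraw is best. ✓
Firm B (product quality average), facing Launch late: Compete gives 11, Withdraw gives 7. Proposed Compete is best. ✓
Firm B (product quality strong), facing Launch late: Compete gives -8, Withdraw gives 5. Proposed Withdraw is best. ✓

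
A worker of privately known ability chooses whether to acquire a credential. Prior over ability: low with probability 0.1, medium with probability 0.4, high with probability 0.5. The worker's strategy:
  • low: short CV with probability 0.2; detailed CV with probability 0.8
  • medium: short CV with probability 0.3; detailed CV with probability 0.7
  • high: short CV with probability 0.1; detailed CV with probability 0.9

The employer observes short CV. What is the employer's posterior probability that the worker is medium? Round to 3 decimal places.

0.632

P(short CV) = 0.1·0.2 + 0.4·0.3 + 0.5·0.1 = 0.19
P(medium | short CV) = (0.4·0.3) / 0.19 = 0.12 / 0.19 = 0.631579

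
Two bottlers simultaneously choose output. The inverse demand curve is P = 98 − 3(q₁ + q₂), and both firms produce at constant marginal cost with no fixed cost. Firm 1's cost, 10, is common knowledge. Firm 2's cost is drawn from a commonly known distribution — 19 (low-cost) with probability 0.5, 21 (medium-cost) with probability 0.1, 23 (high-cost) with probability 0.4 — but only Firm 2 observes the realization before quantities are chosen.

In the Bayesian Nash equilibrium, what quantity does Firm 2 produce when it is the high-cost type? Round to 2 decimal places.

Each type of Firm 2 best-responds to q₁; Firm 1 best-responds to the expected q₂ over Firm 2's types.
Firm 2 with cost c maximizes (98 − 3(q₁+q₂) − c)·q₂, giving q₂(c) = (98 − c − 3q₁)/6.
E[c₂] = 0.5·19 + 0.1·21 + 0.4·23 = 20.8
Firm 1's FOC against E[q₂] yields q₁ = (98 − 2·10 + E[c₂])/9 = (98 − 20 + 20.8)/9 = 10.9778.
q₂(high-cost) = (98 − 23 − 3·10.9778)/6 = 7.01111.

7.01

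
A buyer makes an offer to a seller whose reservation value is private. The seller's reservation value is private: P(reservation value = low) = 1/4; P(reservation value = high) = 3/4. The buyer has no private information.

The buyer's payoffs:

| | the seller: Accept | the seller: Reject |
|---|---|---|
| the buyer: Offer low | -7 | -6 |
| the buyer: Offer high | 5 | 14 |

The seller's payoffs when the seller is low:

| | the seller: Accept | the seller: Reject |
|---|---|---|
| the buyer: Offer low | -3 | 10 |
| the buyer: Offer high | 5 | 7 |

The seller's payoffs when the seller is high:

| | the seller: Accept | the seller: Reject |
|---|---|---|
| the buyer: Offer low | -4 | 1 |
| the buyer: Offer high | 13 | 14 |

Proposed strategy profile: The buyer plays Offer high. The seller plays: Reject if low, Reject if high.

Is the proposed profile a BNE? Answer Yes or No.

The buyer plays Offer high: E[Offer high] = 1/4·(14) + 3/4·(14) = 14; E[Offer low] = -6. Best-responding. ✓
The seller (reservation value low), facing Offer high: Accept gives 5, Reject gives 7. Proposed Reject is best. ✓
The seller (reservation value high), facing Offer high: Accept gives 13, Reject gives 14. Proposed Reject is best. ✓

Yes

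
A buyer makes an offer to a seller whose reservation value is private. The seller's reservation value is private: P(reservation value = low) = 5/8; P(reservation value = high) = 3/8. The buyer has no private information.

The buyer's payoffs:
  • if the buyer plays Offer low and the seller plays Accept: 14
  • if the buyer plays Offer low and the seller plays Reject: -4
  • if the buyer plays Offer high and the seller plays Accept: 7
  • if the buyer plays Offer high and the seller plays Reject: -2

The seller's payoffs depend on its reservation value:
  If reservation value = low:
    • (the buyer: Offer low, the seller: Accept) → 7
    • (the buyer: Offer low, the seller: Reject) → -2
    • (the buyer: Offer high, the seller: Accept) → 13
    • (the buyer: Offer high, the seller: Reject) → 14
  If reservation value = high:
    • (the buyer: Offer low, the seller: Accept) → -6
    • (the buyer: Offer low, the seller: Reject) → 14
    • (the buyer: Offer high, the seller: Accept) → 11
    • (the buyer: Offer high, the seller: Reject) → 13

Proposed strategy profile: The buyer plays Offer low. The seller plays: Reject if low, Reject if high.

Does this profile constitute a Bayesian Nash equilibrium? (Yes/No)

A profile is a BNE iff every type of every player is best-responding given beliefs about the other side.
The buyer plays Offer low: E[Offer low] = 5/8·(-4) + 3/8·(-4) = -4; E[Offer high] = -2. Not best-responding. ✗
The seller (reservation value low), facing Offer low: Accept gives 7, Reject gives -2. Proposed Reject is not best — profitable deviation exists. ✗
The seller (reservation value high), facing Offer low: Accept gives -6, Reject gives 14. Proposed Reject is best. ✓

No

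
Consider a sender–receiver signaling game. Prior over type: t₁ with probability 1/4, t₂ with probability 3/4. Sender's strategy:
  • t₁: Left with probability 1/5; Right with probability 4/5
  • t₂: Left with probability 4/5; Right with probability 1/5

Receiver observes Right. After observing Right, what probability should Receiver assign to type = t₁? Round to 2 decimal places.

Apply Bayes' rule using the sender's strategy as the likelihood.
P(Right) = (1/4)·(4/5) + (3/4)·(1/5) = 7/20
P(t₁ | Right) = ((1/4)·(4/5)) / (7/20) = (1/5) / (7/20) = 4/7

0.57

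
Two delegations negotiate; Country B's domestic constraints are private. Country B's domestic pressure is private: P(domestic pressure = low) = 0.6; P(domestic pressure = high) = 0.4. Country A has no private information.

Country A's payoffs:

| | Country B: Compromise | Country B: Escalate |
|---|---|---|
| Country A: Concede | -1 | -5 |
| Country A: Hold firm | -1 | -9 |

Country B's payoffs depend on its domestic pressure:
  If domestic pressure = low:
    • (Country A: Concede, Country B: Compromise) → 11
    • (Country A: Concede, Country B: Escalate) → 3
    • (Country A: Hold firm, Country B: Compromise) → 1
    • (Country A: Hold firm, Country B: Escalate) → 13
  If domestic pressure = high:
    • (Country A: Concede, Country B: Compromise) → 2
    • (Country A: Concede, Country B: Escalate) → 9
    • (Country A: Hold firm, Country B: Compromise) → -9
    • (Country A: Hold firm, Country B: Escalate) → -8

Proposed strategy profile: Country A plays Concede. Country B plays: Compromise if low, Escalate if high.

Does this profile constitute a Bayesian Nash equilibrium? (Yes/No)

Yes

Country A plays Concede: E[Concede] = 0.6·(-1) + 0.4·(-5) = -2.6; E[Hold firm] = -4.2. Best-responding. ✓
Country B (domestic pressure low), facing Concede: Compromise gives 11, Escalate gives 3. Proposed Compromise is best. ✓
Country B (domestic pressure high), facing Concede: Compromise gives 2, Escalate gives 9. Proposed Escalate is best. ✓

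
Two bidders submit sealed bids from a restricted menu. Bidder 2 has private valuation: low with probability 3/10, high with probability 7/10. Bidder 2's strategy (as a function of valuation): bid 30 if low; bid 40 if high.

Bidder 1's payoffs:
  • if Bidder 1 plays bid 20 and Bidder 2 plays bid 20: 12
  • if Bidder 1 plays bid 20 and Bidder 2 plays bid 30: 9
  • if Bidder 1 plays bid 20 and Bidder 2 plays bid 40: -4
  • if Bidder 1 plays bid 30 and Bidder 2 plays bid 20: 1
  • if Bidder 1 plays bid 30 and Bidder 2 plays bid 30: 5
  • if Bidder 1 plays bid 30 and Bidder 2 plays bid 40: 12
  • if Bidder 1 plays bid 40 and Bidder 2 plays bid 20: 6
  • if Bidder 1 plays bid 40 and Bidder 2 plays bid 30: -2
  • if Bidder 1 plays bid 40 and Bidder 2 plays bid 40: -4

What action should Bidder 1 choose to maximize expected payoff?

Compute Bidder 1's expected payoff for each action, taking the expectation over Bidder 2's type.
E[bid 20] = 3/10·(9) + 7/10·(-4) = -1/10
E[bid 30] = 3/10·(5) + 7/10·(12) = 99/10
E[bid 40] = 3/10·(-2) + 7/10·(-4) = -17/5
Best response: bid 30 (99/10 is the largest).

bid 30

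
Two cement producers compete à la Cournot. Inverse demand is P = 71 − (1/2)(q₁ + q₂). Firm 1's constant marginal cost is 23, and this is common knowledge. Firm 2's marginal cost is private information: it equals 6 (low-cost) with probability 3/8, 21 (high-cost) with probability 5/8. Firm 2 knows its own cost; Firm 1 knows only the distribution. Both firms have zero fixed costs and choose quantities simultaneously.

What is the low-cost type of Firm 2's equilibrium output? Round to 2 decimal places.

51.54

Firm 2 with cost c maximizes (71 − (1/2)(q₁+q₂) − c)·q₂, giving q₂(c) = (71 − c − (1/2)q₁).
E[c₂] = 3/8·6 + 5/8·21 = 15.375
Firm 1's FOC against E[q₂] yields q₁ = (71 − 2·23 + E[c₂])/(3/2) = (71 − 46 + 15.375)/(3/2) = 26.9167.
q₂(low-cost) = (71 − 6 − (1/2)·26.9167) = 51.5417.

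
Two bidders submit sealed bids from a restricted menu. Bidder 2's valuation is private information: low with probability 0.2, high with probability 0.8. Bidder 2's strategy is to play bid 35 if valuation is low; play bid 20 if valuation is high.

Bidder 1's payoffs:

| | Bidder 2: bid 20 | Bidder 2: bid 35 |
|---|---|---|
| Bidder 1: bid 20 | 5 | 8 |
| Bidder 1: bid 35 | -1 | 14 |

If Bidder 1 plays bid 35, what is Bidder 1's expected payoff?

2

Take the expectation over Bidder 2's valuation, weighting each type's action by its prior probability.
E[bid 35] = 0.2·14 + 0.8·(-1) = 2.8 + (-0.8) = 2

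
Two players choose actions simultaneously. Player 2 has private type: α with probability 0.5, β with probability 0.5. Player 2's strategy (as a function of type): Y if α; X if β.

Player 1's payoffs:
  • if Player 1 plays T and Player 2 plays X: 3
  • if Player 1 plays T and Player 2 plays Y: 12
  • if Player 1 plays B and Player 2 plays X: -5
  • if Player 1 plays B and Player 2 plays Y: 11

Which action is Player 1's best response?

E[T] = 0.5·(12) + 0.5·(3) = 7.5
E[B] = 0.5·(11) + 0.5·(-5) = 3
Best response: T (7.5 is the largest).

T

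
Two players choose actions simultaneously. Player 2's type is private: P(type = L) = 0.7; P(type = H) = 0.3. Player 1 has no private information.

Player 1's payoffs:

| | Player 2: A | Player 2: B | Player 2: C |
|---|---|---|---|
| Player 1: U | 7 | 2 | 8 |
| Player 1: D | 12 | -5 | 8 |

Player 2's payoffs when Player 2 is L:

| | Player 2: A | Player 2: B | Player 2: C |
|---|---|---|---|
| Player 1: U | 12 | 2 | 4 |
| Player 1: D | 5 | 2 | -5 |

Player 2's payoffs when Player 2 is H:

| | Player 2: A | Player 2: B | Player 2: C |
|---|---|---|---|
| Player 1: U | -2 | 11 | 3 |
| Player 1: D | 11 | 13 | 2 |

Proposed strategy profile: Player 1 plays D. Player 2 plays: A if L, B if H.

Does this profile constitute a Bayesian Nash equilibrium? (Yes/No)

Yes

Player 1 plays D: E[D] = 0.7·(12) + 0.3·(-5) = 6.9; E[U] = 5.5. Best-responding. ✓
Player 2 (type L), facing D: A gives 5, B gives 2, C gives -5. Proposed A is best. ✓
Player 2 (type H), facing D: A gives 11, B gives 13, C gives 2. Proposed B is best. ✓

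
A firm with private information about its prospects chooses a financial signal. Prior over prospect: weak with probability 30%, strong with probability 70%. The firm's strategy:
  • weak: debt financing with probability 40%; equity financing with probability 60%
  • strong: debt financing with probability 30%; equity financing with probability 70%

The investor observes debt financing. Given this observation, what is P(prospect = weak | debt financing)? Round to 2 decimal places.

0.36

P(debt financing) = 0.3·0.4 + 0.7·0.3 = 0.33
P(weak | debt financing) = (0.3·0.4) / 0.33 = 0.12 / 0.33 = 0.363636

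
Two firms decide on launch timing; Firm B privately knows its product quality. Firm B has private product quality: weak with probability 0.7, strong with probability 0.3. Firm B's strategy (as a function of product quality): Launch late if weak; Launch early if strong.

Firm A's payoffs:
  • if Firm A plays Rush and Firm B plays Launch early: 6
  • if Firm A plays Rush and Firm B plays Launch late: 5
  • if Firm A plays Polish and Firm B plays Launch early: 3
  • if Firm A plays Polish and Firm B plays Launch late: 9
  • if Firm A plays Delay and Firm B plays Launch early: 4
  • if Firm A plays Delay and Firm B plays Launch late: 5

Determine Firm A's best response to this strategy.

Polish

Compute Firm A's expected payoff for each action, taking the expectation over Firm B's type.
E[Rush] = 0.7·(5) + 0.3·(6) = 5.3
E[Polish] = 0.7·(9) + 0.3·(3) = 7.2
E[Delay] = 0.7·(5) + 0.3·(4) = 4.7
Best response: Polish (7.2 is the largest).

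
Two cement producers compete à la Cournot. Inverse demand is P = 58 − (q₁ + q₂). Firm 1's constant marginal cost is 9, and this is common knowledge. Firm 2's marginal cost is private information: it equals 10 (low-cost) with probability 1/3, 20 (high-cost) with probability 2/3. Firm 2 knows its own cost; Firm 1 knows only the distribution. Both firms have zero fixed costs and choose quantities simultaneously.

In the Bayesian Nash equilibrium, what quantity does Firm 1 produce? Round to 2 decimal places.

Type-c best response for Firm 2: q₂(c) = (58 − c)/2 − q₁/2.
Firm 1 maximizes expected profit; its first-order condition is 58 − 2q₁ − E[q₂] − 9 = 0.
Substituting E[q₂] and solving: E[c₂] = 16.6667, so q₁ = (58 − 2·9 + 16.6667)/3 = 18.8889.

18.89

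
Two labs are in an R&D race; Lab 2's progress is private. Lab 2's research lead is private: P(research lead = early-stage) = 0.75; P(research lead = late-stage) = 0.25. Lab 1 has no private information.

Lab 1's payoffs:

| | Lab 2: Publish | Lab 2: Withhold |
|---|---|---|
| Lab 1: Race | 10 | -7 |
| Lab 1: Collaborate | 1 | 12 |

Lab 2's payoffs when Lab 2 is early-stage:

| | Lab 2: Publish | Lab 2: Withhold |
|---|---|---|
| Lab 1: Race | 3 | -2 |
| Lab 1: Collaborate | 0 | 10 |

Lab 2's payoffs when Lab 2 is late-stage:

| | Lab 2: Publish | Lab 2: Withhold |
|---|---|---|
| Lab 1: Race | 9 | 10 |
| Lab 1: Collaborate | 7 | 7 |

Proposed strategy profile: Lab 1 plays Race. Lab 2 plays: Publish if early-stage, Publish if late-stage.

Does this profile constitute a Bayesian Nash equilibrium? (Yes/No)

No

Lab 1 plays Race: E[Race] = 0.75·(10) + 0.25·(10) = 10; E[Collaborate] = 1. Best-responding. ✓
Lab 2 (research lead early-stage), facing Race: Publish gives 3, Withhold gives -2. Proposed Publish is best. ✓
Lab 2 (research lead late-stage), facing Race: Publish gives 9, Withhold gives 10. Proposed Publish is not best — profitable deviation exists. ✗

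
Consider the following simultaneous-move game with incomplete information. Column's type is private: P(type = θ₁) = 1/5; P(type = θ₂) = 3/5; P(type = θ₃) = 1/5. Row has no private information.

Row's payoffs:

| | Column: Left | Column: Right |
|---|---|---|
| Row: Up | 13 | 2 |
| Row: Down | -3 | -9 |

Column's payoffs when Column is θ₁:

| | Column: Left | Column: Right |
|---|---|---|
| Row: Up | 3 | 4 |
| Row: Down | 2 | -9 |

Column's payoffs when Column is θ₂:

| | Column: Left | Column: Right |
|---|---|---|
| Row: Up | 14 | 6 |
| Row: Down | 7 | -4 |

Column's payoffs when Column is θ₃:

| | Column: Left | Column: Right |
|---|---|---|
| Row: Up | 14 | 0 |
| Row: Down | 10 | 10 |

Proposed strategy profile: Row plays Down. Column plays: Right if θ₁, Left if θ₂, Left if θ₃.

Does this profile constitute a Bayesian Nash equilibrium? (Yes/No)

Row plays Down: E[Down] = 1/5·(-9) + 3/5·(-3) + 1/5·(-3) = -21/5; E[Up] = 54/5. Not best-responding. ✗
Column (type θ₁), facing Down: Left gives 2, Right gives -9. Proposed Right is not best — profitable deviation exists. ✗
Column (type θ₂), facing Down: Left gives 7, Right gives -4. Proposed Left is best. ✓
Column (type θ₃), facing Down: Left gives 10, Right gives 10. Proposed Left is best. ✓

No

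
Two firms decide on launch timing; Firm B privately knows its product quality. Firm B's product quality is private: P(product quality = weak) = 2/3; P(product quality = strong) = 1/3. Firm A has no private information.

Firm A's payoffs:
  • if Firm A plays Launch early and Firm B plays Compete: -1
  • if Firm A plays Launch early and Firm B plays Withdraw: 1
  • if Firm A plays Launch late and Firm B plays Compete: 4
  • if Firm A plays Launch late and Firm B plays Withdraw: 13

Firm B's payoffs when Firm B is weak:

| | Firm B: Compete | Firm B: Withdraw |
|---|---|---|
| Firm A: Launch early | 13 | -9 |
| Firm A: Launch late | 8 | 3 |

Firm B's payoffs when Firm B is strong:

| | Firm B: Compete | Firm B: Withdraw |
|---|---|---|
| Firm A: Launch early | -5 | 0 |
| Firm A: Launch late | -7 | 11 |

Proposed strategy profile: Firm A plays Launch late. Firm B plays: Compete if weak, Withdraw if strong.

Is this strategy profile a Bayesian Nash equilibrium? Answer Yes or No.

Yes

A profile is a BNE iff every type of every player is best-responding given beliefs about the other side.
Firm A plays Launch late: E[Launch late] = 2/3·(4) + 1/3·(13) = 7; E[Launch early] = -1/3. Best-responding. ✓
Firm B (product quality weak), facing Launch late: Compete gives 8, Withdraw gives 3. Proposed Compete is best. ✓
Firm B (product quality strong), facing Launch late: Compete gives -7, Withdraw gives 11. Proposed Withdraw is best. ✓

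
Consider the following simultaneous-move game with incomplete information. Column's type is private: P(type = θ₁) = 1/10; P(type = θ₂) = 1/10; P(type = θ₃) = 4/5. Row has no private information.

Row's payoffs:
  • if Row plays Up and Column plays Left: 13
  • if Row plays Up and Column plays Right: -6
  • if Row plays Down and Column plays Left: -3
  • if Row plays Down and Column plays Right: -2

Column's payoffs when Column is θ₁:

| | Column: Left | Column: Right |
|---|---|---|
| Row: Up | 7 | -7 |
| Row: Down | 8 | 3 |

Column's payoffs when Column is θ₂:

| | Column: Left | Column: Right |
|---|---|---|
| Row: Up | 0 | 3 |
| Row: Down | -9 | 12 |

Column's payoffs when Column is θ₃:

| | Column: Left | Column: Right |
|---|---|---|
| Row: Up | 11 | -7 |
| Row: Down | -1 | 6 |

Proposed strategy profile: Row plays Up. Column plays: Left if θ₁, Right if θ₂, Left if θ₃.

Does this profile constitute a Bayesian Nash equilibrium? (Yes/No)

Row plays Up: E[Up] = 1/10·(13) + 1/10·(-6) + 4/5·(13) = 111/10; E[Down] = -29/10. Best-responding. ✓
Column (type θ₁), facing Up: Left gives 7, Right gives -7. Proposed Left is best. ✓
Column (type θ₂), facing Up: Left gives 0, Right gives 3. Proposed Right is best. ✓
Column (type θ₃), facing Up: Left gives 11, Right gives -7. Proposed Left is best. ✓

Yes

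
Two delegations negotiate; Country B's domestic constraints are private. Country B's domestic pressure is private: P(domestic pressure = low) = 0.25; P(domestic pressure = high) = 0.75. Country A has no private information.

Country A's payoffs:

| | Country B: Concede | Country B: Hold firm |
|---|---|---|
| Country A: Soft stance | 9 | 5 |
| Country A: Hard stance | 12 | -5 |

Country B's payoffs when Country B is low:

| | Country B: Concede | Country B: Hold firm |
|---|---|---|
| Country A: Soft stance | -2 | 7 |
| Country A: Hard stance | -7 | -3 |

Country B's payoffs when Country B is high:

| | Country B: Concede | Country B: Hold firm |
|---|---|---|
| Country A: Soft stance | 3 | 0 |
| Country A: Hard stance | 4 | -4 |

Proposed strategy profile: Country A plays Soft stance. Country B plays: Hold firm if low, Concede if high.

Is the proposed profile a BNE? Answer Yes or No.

Yes

A profile is a BNE iff every type of every player is best-responding given beliefs about the other side.
Country A plays Soft stance: E[Soft stance] = 0.25·(5) + 0.75·(9) = 8; E[Hard stance] = 7.75. Best-responding. ✓
Country B (domestic pressure low), facing Soft stance: Concede gives -2, Hold firm gives 7. Proposed Hold firm is best. ✓
Country B (domestic pressure high), facing Soft stance: Concede gives 3, Hold firm gives 0. Proposed Concede is best. ✓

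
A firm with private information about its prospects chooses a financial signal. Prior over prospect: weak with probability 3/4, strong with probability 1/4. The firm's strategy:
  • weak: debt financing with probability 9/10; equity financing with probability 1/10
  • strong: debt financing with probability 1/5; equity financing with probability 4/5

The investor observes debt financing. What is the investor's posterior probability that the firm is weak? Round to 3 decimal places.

0.931

P(debt financing) = (3/4)·(9/10) + (1/4)·(1/5) = 29/40
P(weak | debt financing) = ((3/4)·(9/10)) / (29/40) = (27/40) / (29/40) = 27/29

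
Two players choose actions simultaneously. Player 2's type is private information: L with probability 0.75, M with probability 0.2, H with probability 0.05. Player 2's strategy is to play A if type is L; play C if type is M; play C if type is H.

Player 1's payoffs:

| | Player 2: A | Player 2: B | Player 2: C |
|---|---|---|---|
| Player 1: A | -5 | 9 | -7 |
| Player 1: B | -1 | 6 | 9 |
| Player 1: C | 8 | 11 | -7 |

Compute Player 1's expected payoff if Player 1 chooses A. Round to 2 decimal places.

-5.50

Take the expectation over Player 2's type, weighting each type's action by its prior probability.
E[A] = 0.75·(-5) + 0.2·(-7) + 0.05·(-7) = (-3.75) + (-1.4) + (-0.35) = -5.5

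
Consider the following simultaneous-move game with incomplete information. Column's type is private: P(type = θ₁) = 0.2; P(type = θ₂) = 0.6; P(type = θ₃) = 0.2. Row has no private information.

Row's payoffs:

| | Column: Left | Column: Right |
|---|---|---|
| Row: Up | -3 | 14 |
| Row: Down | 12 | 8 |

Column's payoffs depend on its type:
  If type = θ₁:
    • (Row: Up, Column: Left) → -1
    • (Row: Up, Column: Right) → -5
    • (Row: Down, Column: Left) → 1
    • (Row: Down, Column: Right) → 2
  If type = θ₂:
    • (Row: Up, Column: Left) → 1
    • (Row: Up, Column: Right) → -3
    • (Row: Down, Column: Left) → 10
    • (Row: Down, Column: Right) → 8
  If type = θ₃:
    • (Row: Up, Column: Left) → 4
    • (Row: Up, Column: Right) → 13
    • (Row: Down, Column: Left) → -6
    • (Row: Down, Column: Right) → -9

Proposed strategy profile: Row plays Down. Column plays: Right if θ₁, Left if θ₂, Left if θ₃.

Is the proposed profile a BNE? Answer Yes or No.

A profile is a BNE iff every type of every player is best-responding given beliefs about the other side.
Row plays Down: E[Down] = 0.2·(8) + 0.6·(12) + 0.2·(12) = 11.2; E[Up] = 0.4. Best-responding. ✓
Column (type θ₁), facing Down: Left gives 1, Right gives 2. Proposed Right is best. ✓
Column (type θ₂), facing Down: Left gives 10, Right gives 8. Proposed Left is best. ✓
Column (type θ₃), facing Down: Left gives -6, Right gives -9. Proposed Left is best. ✓

Yes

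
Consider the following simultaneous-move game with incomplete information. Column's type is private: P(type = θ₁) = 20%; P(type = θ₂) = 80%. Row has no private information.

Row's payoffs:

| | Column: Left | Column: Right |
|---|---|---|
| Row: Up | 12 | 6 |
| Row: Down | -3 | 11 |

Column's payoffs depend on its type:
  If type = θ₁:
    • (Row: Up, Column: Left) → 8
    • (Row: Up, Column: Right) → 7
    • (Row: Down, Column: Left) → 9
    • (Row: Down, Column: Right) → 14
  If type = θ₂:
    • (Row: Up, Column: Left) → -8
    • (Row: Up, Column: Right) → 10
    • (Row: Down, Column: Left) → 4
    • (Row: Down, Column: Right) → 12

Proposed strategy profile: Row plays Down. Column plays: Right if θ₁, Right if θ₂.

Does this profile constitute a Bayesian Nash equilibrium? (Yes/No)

Yes

Row plays Down: E[Down] = 0.2·(11) + 0.8·(11) = 11; E[Up] = 6. Best-responding. ✓
Column (type θ₁), facing Down: Left gives 9, Right gives 14. Proposed Right is best. ✓
Column (type θ₂), facing Down: Left gives 4, Right gives 12. Proposed Right is best. ✓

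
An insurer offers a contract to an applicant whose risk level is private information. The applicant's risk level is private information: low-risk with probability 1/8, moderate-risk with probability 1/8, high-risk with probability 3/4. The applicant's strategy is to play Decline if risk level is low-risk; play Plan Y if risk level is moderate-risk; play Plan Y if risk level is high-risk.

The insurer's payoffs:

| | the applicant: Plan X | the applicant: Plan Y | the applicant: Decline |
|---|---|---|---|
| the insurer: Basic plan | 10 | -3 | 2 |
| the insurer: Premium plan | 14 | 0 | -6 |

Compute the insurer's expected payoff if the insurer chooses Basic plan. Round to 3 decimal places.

-2.375

E[Basic plan] = 1/8·2 + 1/8·(-3) + 3/4·(-3) = 1/4 + (-3/8) + (-9/4) = -19/8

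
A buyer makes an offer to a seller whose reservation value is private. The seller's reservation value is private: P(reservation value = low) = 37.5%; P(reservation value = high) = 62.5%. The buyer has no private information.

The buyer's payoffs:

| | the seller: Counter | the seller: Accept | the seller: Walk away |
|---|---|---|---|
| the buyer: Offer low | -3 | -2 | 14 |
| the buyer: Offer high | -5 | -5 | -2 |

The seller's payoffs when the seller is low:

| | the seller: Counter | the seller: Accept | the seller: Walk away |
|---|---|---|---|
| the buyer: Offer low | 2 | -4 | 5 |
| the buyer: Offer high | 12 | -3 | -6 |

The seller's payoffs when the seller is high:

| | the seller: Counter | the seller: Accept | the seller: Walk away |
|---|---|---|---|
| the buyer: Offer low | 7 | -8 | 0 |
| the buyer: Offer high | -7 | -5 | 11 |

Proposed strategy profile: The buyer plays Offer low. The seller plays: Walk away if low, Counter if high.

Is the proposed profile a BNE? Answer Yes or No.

Yes

The buyer plays Offer low: E[Offer low] = 0.375·(14) + 0.625·(-3) = 3.375; E[Offer high] = -3.875. Best-responding. ✓
The seller (reservation value low), facing Offer low: Counter gives 2, Accept gives -4, Walk away gives 5. Proposed Walk away is best. ✓
The seller (reservation value high), facing Offer low: Counter gives 7, Accept gives -8, Walk away gives 0. Proposed Counter is best. ✓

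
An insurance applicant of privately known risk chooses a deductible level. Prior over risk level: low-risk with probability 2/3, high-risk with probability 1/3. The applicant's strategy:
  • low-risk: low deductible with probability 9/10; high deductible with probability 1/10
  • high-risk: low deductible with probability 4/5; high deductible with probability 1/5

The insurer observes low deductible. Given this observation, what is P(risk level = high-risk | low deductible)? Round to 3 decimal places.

0.308

P(low deductible) = (2/3)·(9/10) + (1/3)·(4/5) = 13/15
P(high-risk | low deductible) = ((1/3)·(4/5)) / (13/15) = (4/15) / (13/15) = 4/13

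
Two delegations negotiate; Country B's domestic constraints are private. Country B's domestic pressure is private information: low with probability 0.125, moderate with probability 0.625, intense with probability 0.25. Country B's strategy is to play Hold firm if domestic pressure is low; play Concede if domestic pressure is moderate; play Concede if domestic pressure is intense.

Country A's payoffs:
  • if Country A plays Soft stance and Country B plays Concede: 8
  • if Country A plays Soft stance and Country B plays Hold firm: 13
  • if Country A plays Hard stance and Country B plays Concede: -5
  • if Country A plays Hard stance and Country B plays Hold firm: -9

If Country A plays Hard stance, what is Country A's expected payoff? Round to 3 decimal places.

E[Hard stance] = 0.125·(-9) + 0.625·(-5) + 0.25·(-5) = (-1.125) + (-3.125) + (-1.25) = -5.5

-5.500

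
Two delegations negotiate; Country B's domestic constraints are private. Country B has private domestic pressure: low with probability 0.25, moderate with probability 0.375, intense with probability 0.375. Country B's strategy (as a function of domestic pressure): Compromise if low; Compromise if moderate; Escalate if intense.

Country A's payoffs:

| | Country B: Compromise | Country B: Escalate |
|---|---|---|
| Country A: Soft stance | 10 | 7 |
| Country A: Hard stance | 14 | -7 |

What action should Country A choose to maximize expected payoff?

E[Soft stance] = 0.25·(10) + 0.375·(10) + 0.375·(7) = 8.875
E[Hard stance] = 0.25·(14) + 0.375·(14) + 0.375·(-7) = 6.125
Best response: Soft stance (8.875 is the largest).

Soft stance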